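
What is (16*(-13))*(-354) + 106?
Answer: 73738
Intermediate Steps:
(16*(-13))*(-354) + 106 = -208*(-354) + 106 = 73632 + 106 = 73738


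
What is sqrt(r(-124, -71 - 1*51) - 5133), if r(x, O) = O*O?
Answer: 7*sqrt(199) ≈ 98.747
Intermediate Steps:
r(x, O) = O**2
sqrt(r(-124, -71 - 1*51) - 5133) = sqrt((-71 - 1*51)**2 - 5133) = sqrt((-71 - 51)**2 - 5133) = sqrt((-122)**2 - 5133) = sqrt(14884 - 5133) = sqrt(9751) = 7*sqrt(199)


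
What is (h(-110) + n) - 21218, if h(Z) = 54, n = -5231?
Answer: -26395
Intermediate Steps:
(h(-110) + n) - 21218 = (54 - 5231) - 21218 = -5177 - 21218 = -26395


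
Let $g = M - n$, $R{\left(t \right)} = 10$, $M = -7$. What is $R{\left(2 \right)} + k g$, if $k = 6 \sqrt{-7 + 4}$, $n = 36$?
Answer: $10 - 258 i \sqrt{3} \approx 10.0 - 446.87 i$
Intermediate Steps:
$k = 6 i \sqrt{3}$ ($k = 6 \sqrt{-3} = 6 i \sqrt{3} \approx 10.392 i$)
$g = -43$ ($g = -7 - 36 = -43$)
$R{\left(2 \right)} + k g = 10 + 6 i \sqrt{3} \left(-43\right) = 10 - 258 i \sqrt{3}$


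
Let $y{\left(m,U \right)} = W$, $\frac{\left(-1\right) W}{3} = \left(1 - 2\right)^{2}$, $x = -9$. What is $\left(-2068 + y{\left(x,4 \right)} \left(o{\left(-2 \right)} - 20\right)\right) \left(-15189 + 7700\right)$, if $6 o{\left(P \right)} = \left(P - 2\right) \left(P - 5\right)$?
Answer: $15142758$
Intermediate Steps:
$o{\left(P \right)} = \frac{\left(-5 + P\right) \left(-2 + P\right)}{6}$ ($o{\left(P \right)} = \frac{\left(P - 2\right) \left(P - 5\right)}{6} = \frac{\left(-2 + P\right) \left(-5 + P\right)}{6} = \frac{\left(-5 + P\right) \left(-2 + P\right)}{6}$)
$W = -3$ ($W = - 3 \left(1 - 2\right)^{2} = - 3 \left(-1\right)^{2} = \left(-3\right) 1 = -3$)
$y{\left(m,U \right)} = -3$
$\left(-2068 + y{\left(x,4 \right)} \left(o{\left(-2 \right)} - 20\right)\right) \left(-15189 + 7700\right) = \left(-2068 - 3 \left(\left(\frac{5}{3} - - \frac{7}{3} + \frac{\left(-2\right)^{2}}{6}\right) - 20\right)\right) \left(-15189 + 7700\right) = \left(-2068 - 3 \left(\left(\frac{5}{3} + \frac{7}{3} + \frac{1}{6} \cdot 4\right) - 20\right)\right) \left(-7489\right) = \left(-2068 - 3 \left(\left(\frac{5}{3} + \frac{7}{3} + \frac{2}{3}\right) - 20\right)\right) \left(-7489\right) = \left(-2068 - 3 \left(\frac{14}{3} - 20\right)\right) \left(-7489\right) = \left(-2068 - -46\right) \left(-7489\right) = \left(-2068 + 46\right) \left(-7489\right) = \left(-2022\right) \left(-7489\right) = 15142758$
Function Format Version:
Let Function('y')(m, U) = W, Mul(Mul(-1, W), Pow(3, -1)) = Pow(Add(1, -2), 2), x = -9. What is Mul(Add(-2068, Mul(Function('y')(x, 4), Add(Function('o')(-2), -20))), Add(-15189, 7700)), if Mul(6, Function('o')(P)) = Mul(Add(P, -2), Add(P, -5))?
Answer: 15142758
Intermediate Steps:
Function('o')(P) = Mul(Rational(1, 6), Add(-5, P), Add(-2, P)) (Function('o')(P) = Mul(Rational(1, 6), Mul(Add(P, -2), Add(P, -5))) = Mul(Rational(1, 6), Mul(Add(-2, P), Add(-5, P))) = Mul(Rational(1, 6), Mul(Add(-5, P), Add(-2, P))) = Mul(Rational(1, 6), Add(-5, P), Add(-2, P)))
W = -3 (W = Mul(-3, Pow(Add(1, -2), 2)) = Mul(-3, Pow(-1, 2)) = Mul(-3, 1) = -3)
Function('y')(m, U) = -3
Mul(Add(-2068, Mul(Function('y')(x, 4), Add(Function('o')(-2), -20))), Add(-15189, 7700)) = Mul(Add(-2068, Mul(-3, Add(Add(Rational(5, 3), Mul(Rational(-7, 6), -2), Mul(Rational(1, 6), Pow(-2, 2))), -20))), Add(-15189, 7700)) = Mul(Add(-2068, Mul(-3, Add(Add(Rational(5, 3), Rational(7, 3), Mul(Rational(1, 6), 4)), -20))), -7489) = Mul(Add(-2068, Mul(-3, Add(Add(Rational(5, 3), Rational(7, 3), Rational(2, 3)), -20))), -7489) = Mul(Add(-2068, Mul(-3, Add(Rational(14, 3), -20))), -7489) = Mul(Add(-2068, Mul(-3, Rational(-46, 3))), -7489) = Mul(Add(-2068, 46), -7489) = Mul(-2022, -7489) = 15142758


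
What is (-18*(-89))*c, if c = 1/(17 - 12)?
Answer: 1602/5 ≈ 320.40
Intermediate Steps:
c = ⅕ (c = 1/5 = ⅕ ≈ 0.20000)
(-18*(-89))*c = -18*(-89)*(⅕) = 1602*(⅕) = 1602/5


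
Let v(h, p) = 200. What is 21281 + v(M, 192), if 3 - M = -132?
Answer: 21481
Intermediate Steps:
M = 135 (M = 3 - 1*(-132) = 3 + 132 = 135)
21281 + v(M, 192) = 21281 + 200 = 21481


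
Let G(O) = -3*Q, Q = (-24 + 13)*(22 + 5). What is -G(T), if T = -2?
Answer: -891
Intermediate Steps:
Q = -297 (Q = -11*27 = -297)
G(O) = 891 (G(O) = -3*(-297) = 891)
-G(T) = -1*891 = -891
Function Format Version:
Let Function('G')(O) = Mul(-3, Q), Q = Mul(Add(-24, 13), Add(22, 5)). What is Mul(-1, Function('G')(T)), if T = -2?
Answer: -891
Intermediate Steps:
Q = -297 (Q = Mul(-11, 27) = -297)
Function('G')(O) = 891 (Function('G')(O) = Mul(-3, -297) = 891)
Mul(-1, Function('G')(T)) = Mul(-1, 891) = -891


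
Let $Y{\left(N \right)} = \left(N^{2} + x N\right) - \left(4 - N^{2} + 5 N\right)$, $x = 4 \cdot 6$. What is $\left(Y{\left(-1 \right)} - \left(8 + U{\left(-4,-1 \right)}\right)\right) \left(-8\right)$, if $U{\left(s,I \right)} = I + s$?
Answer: $192$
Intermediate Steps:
$x = 24$
$Y{\left(N \right)} = -4 + 2 N^{2} + 19 N$ ($Y{\left(N \right)} = \left(N^{2} + 24 N\right) - \left(4 - N^{2} + 5 N\right) = -4 + 2 N^{2} + 19 N$)
$\left(Y{\left(-1 \right)} - \left(8 + U{\left(-4,-1 \right)}\right)\right) \left(-8\right) = \left(\left(-4 + 2 \left(-1\right)^{2} + 19 \left(-1\right)\right) - 3\right) \left(-8\right) = \left(\left(-4 + 2 \cdot 1 - 19\right) - 3\right) \left(-8\right) = \left(\left(-4 + 2 - 19\right) + \left(-8 + 5\right)\right) \left(-8\right) = \left(-21 - 3\right) \left(-8\right) = \left(-24\right) \left(-8\right) = 192$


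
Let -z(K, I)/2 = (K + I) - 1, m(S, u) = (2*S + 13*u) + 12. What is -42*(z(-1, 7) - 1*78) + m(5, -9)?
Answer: 3601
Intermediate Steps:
m(S, u) = 12 + 2*S + 13*u
z(K, I) = 2 - 2*I - 2*K (z(K, I) = -2*((K + I) - 1) = -2*((I + K) - 1) = -2*(-1 + I + K) = 2 - 2*I - 2*K)
-42*(z(-1, 7) - 1*78) + m(5, -9) = -42*((2 - 2*7 - 2*(-1)) - 1*78) + (12 + 2*5 + 13*(-9)) = -42*((2 - 14 + 2) - 78) + (12 + 10 - 117) = -42*(-10 - 78) - 95 = -42*(-88) - 95 = 3696 - 95 = 3601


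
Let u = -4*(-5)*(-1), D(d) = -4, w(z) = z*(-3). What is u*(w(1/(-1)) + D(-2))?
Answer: 20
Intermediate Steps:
w(z) = -3*z
u = -20 (u = 20*(-1) = -20)
u*(w(1/(-1)) + D(-2)) = -20*(-3/(-1) - 4) = -20*(-3*(-1) - 4) = -20*(3 - 4) = -20*(-1) = 20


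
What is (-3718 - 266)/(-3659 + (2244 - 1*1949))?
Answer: 996/841 ≈ 1.1843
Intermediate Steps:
(-3718 - 266)/(-3659 + (2244 - 1*1949)) = -3984/(-3659 + (2244 - 1949)) = -3984/(-3659 + 295) = -3984/(-3364) = -3984*(-1/3364) = 996/841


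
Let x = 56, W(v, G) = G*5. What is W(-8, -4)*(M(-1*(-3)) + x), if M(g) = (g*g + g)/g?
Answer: -1200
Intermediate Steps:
W(v, G) = 5*G
M(g) = (g + g**2)/g (M(g) = (g**2 + g)/g = (g + g**2)/g)
W(-8, -4)*(M(-1*(-3)) + x) = (5*(-4))*((1 - 1*(-3)) + 56) = -20*((1 + 3) + 56) = -20*(4 + 56) = -20*60 = -1200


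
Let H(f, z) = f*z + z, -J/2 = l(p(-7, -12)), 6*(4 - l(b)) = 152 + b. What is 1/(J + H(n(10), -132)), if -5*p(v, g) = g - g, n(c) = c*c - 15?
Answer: -3/33928 ≈ -8.8423e-5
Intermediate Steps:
n(c) = -15 + c² (n(c) = c² - 15 = -15 + c²)
p(v, g) = 0 (p(v, g) = -(g - g)/5 = -⅕*0 = 0)
l(b) = -64/3 - b/6 (l(b) = 4 - (152 + b)/6 = 4 + (-76/3 - b/6) = -64/3 - b/6)
J = 128/3 (J = -2*(-64/3 - ⅙*0) = -2*(-64/3 + 0) = -2*(-64/3) = 128/3 ≈ 42.667)
H(f, z) = z + f*z
1/(J + H(n(10), -132)) = 1/(128/3 - 132*(1 + (-15 + 10²))) = 1/(128/3 - 132*(1 + (-15 + 100))) = 1/(128/3 - 132*(1 + 85)) = 1/(128/3 - 132*86) = 1/(128/3 - 11352) = 1/(-33928/3) = -3/33928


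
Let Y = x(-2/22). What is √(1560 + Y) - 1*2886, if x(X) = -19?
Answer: -2886 + √1541 ≈ -2846.7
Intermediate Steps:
Y = -19
√(1560 + Y) - 1*2886 = √(1560 - 19) - 1*2886 = √1541 - 2886 = -2886 + √1541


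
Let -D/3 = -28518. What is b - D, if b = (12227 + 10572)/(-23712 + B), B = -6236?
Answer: -2562193991/29948 ≈ -85555.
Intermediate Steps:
D = 85554 (D = -3*(-28518) = 85554)
b = -22799/29948 (b = (12227 + 10572)/(-23712 - 6236) = 22799/(-29948) = 22799*(-1/29948) = -22799/29948 ≈ -0.76129)
b - D = -22799/29948 - 1*85554 = -22799/29948 - 85554 = -2562193991/29948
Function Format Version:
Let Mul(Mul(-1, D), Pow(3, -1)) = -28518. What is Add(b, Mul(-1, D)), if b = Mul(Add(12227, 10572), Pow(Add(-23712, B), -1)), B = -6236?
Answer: Rational(-2562193991, 29948) ≈ -85555.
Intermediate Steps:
D = 85554 (D = Mul(-3, -28518) = 85554)
b = Rational(-22799, 29948) (b = Mul(Add(12227, 10572), Pow(Add(-23712, -6236), -1)) = Mul(22799, Pow(-29948, -1)) = Mul(22799, Rational(-1, 29948)) = Rational(-22799, 29948) ≈ -0.76129)
Add(b, Mul(-1, D)) = Add(Rational(-22799, 29948), Mul(-1, 85554)) = Add(Rational(-22799, 29948), -85554) = Rational(-2562193991, 29948)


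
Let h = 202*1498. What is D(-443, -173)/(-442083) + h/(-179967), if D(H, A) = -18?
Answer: -44589769354/26520117087 ≈ -1.6814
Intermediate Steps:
h = 302596
D(-443, -173)/(-442083) + h/(-179967) = -18/(-442083) + 302596/(-179967) = -18*(-1/442083) + 302596*(-1/179967) = 6/147361 - 302596/179967 = -44589769354/26520117087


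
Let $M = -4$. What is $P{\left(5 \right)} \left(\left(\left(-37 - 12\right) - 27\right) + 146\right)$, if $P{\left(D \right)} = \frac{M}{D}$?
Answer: $-56$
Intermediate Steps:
$P{\left(D \right)} = - \frac{4}{D}$
$P{\left(5 \right)} \left(\left(\left(-37 - 12\right) - 27\right) + 146\right) = - \frac{4}{5} \left(\left(\left(-37 - 12\right) - 27\right) + 146\right) = \left(-4\right) \frac{1}{5} \left(\left(-49 - 27\right) + 146\right) = - \frac{4 \left(-76 + 146\right)}{5} = \left(- \frac{4}{5}\right) 70 = -56$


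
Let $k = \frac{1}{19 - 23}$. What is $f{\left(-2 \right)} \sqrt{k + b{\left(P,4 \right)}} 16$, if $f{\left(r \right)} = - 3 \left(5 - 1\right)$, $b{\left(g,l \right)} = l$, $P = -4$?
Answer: $- 96 \sqrt{15} \approx -371.81$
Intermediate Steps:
$k = - \frac{1}{4}$ ($k = \frac{1}{-4} = - \frac{1}{4} \approx -0.25$)
$f{\left(r \right)} = -12$ ($f{\left(r \right)} = \left(-3\right) 4 = -12$)
$f{\left(-2 \right)} \sqrt{k + b{\left(P,4 \right)}} 16 = - 12 \sqrt{- \frac{1}{4} + 4} \cdot 16 = - 12 \sqrt{\frac{15}{4}} \cdot 16 = - 12 \frac{\sqrt{15}}{2} \cdot 16 = - 6 \sqrt{15} \cdot 16 = - 96 \sqrt{15}$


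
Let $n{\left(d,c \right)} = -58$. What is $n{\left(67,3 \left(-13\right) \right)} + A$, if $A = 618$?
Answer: $560$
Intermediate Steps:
$n{\left(67,3 \left(-13\right) \right)} + A = -58 + 618 = 560$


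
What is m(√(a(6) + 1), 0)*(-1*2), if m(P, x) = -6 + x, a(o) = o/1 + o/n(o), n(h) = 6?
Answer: 12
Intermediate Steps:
a(o) = 7*o/6 (a(o) = o/1 + o/6 = o*1 + o*(⅙) = o + o/6 = 7*o/6)
m(√(a(6) + 1), 0)*(-1*2) = (-6 + 0)*(-1*2) = -6*(-2) = 12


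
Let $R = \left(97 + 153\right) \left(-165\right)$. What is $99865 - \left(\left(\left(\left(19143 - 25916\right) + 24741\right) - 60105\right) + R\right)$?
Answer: $183252$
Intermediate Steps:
$R = -41250$ ($R = 250 \left(-165\right) = -41250$)
$99865 - \left(\left(\left(\left(19143 - 25916\right) + 24741\right) - 60105\right) + R\right) = 99865 - \left(\left(\left(\left(19143 - 25916\right) + 24741\right) - 60105\right) - 41250\right) = 99865 - \left(\left(\left(-6773 + 24741\right) - 60105\right) - 41250\right) = 99865 - \left(\left(17968 - 60105\right) - 41250\right) = 99865 - \left(-42137 - 41250\right) = 99865 - -83387 = 99865 + 83387 = 183252$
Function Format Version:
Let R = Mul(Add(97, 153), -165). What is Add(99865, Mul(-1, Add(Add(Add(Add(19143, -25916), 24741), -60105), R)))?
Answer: 183252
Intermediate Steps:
R = -41250 (R = Mul(250, -165) = -41250)
Add(99865, Mul(-1, Add(Add(Add(Add(19143, -25916), 24741), -60105), R))) = Add(99865, Mul(-1, Add(Add(Add(Add(19143, -25916), 24741), -60105), -41250))) = Add(99865, Mul(-1, Add(Add(Add(-6773, 24741), -60105), -41250))) = Add(99865, Mul(-1, Add(Add(17968, -60105), -41250))) = Add(99865, Mul(-1, Add(-42137, -41250))) = Add(99865, Mul(-1, -83387)) = Add(99865, 83387) = 183252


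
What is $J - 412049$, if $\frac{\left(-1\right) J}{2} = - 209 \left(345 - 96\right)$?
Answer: $-307967$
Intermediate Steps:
$J = 104082$ ($J = - 2 \left(- 209 \left(345 - 96\right)\right) = - 2 \left(\left(-209\right) 249\right) = \left(-2\right) \left(-52041\right) = 104082$)
$J - 412049 = 104082 - 412049 = -307967$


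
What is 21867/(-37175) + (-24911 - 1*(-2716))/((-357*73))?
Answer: 255223238/968817675 ≈ 0.26344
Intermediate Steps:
21867/(-37175) + (-24911 - 1*(-2716))/((-357*73)) = 21867*(-1/37175) + (-24911 + 2716)/(-26061) = -21867/37175 - 22195*(-1/26061) = -21867/37175 + 22195/26061 = 255223238/968817675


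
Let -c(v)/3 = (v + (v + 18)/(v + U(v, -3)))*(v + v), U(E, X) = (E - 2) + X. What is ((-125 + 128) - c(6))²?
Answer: 5745609/49 ≈ 1.1726e+5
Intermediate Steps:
U(E, X) = -2 + E + X (U(E, X) = (-2 + E) + X = -2 + E + X)
c(v) = -6*v*(v + (18 + v)/(-5 + 2*v)) (c(v) = -3*(v + (v + 18)/(v + (-2 + v - 3)))*(v + v) = -3*(v + (18 + v)/(v + (-5 + v)))*2*v = -3*(v + (18 + v)/(-5 + 2*v))*2*v = -6*v*(v + (18 + v)/(-5 + 2*v)))
((-125 + 128) - c(6))² = ((-125 + 128) - 12*6*(-9 - 1*6² + 2*6)/(-5 + 2*6))² = (3 - 12*6*(-9 - 1*36 + 12)/(-5 + 12))² = (3 - 12*6*(-9 - 36 + 12)/7)² = (3 - 12*6*(-33)/7)² = (3 - 1*(-2376/7))² = (3 + 2376/7)² = (2397/7)² = 5745609/49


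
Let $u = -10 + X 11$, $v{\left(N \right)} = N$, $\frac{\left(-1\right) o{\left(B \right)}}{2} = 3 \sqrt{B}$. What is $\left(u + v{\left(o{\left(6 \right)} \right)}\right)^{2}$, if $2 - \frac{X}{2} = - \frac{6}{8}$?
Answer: $\frac{11065}{4} - 606 \sqrt{6} \approx 1281.9$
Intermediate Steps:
$X = \frac{11}{2}$ ($X = 4 - 2 \left(- \frac{6}{8}\right) = 4 - 2 \left(\left(-6\right) \frac{1}{8}\right) = 4 - - \frac{3}{2} = 4 + \frac{3}{2} = \frac{11}{2} \approx 5.5$)
$o{\left(B \right)} = - 6 \sqrt{B}$ ($o{\left(B \right)} = - 2 \cdot 3 \sqrt{B} = - 6 \sqrt{B}$)
$u = \frac{101}{2}$ ($u = -10 + \frac{11}{2} \cdot 11 = -10 + \frac{121}{2} = \frac{101}{2} \approx 50.5$)
$\left(u + v{\left(o{\left(6 \right)} \right)}\right)^{2} = \left(\frac{101}{2} - 6 \sqrt{6}\right)^{2}$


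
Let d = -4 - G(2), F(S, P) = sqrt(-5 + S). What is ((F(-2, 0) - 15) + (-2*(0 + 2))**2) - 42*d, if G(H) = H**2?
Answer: 337 + I*sqrt(7) ≈ 337.0 + 2.6458*I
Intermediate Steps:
d = -8 (d = -4 - 1*2**2 = -4 - 1*4 = -4 - 4 = -8)
((F(-2, 0) - 15) + (-2*(0 + 2))**2) - 42*d = ((sqrt(-5 - 2) - 15) + (-2*(0 + 2))**2) - 42*(-8) = ((sqrt(-7) - 15) + (-2*2)**2) + 336 = ((I*sqrt(7) - 15) + (-4)**2) + 336 = ((-15 + I*sqrt(7)) + 16) + 336 = (1 + I*sqrt(7)) + 336 = 337 + I*sqrt(7)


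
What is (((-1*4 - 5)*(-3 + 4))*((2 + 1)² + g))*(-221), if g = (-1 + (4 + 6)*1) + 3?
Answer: 41769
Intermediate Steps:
g = 12 (g = (-1 + 10*1) + 3 = (-1 + 10) + 3 = 9 + 3 = 12)
(((-1*4 - 5)*(-3 + 4))*((2 + 1)² + g))*(-221) = (((-1*4 - 5)*(-3 + 4))*((2 + 1)² + 12))*(-221) = (((-4 - 5)*1)*(3² + 12))*(-221) = ((-9*1)*(9 + 12))*(-221) = -9*21*(-221) = -189*(-221) = 41769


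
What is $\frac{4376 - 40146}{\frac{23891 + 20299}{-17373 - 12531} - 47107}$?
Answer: $\frac{178277680}{234788653} \approx 0.75931$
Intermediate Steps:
$\frac{4376 - 40146}{\frac{23891 + 20299}{-17373 - 12531} - 47107} = - \frac{35770}{\frac{44190}{-29904} - 47107} = - \frac{35770}{44190 \left(- \frac{1}{29904}\right) - 47107} = - \frac{35770}{- \frac{7365}{4984} - 47107} = - \frac{35770}{- \frac{234788653}{4984}} = \left(-35770\right) \left(- \frac{4984}{234788653}\right) = \frac{178277680}{234788653}$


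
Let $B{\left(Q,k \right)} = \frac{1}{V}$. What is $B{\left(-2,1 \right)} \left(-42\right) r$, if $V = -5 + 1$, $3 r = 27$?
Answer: $\frac{189}{2} \approx 94.5$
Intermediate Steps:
$r = 9$ ($r = \frac{1}{3} \cdot 27 = 9$)
$V = -4$
$B{\left(Q,k \right)} = - \frac{1}{4}$ ($B{\left(Q,k \right)} = \frac{1}{-4} = - \frac{1}{4}$)
$B{\left(-2,1 \right)} \left(-42\right) r = \left(- \frac{1}{4}\right) \left(-42\right) 9 = \frac{21}{2} \cdot 9 = \frac{189}{2}$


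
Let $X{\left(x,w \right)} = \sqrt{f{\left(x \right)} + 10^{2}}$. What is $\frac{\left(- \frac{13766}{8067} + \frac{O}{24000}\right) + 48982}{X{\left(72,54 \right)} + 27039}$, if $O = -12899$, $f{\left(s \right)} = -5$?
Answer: $\frac{28489710295302657}{15727582948112000} - \frac{1053652512863 \sqrt{95}}{15727582948112000} \approx 1.8108$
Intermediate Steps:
$X{\left(x,w \right)} = \sqrt{95}$ ($X{\left(x,w \right)} = \sqrt{-5 + 10^{2}} = \sqrt{-5 + 100} = \sqrt{95}$)
$\frac{\left(- \frac{13766}{8067} + \frac{O}{24000}\right) + 48982}{X{\left(72,54 \right)} + 27039} = \frac{\left(- \frac{13766}{8067} - \frac{12899}{24000}\right) + 48982}{\sqrt{95} + 27039} = \frac{\left(\left(-13766\right) \frac{1}{8067} - \frac{12899}{24000}\right) + 48982}{27039 + \sqrt{95}} = \frac{\left(- \frac{13766}{8067} - \frac{12899}{24000}\right) + 48982}{27039 + \sqrt{95}} = \frac{- \frac{48271137}{21512000} + 48982}{27039 + \sqrt{95}} = \frac{1053652512863}{21512000 \left(27039 + \sqrt{95}\right)}$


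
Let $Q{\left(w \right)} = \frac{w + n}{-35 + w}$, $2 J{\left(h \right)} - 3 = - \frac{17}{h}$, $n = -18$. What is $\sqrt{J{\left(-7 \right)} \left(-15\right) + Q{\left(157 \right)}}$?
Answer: $\frac{i \sqrt{28862638}}{854} \approx 6.2909 i$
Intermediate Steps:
$J{\left(h \right)} = \frac{3}{2} - \frac{17}{2 h}$ ($J{\left(h \right)} = \frac{3}{2} + \frac{\left(-17\right) \frac{1}{h}}{2} = \frac{3}{2} - \frac{17}{2 h}$)
$Q{\left(w \right)} = \frac{-18 + w}{-35 + w}$ ($Q{\left(w \right)} = \frac{w - 18}{-35 + w} = \frac{-18 + w}{-35 + w}$)
$\sqrt{J{\left(-7 \right)} \left(-15\right) + Q{\left(157 \right)}} = \sqrt{\frac{-17 + 3 \left(-7\right)}{2 \left(-7\right)} \left(-15\right) + \frac{-18 + 157}{-35 + 157}} = \sqrt{\frac{1}{2} \left(- \frac{1}{7}\right) \left(-17 - 21\right) \left(-15\right) + \frac{1}{122} \cdot 139} = \sqrt{\frac{1}{2} \left(- \frac{1}{7}\right) \left(-38\right) \left(-15\right) + \frac{1}{122} \cdot 139} = \sqrt{\frac{19}{7} \left(-15\right) + \frac{139}{122}} = \sqrt{- \frac{285}{7} + \frac{139}{122}} = \sqrt{- \frac{33797}{854}} = \frac{i \sqrt{28862638}}{854}$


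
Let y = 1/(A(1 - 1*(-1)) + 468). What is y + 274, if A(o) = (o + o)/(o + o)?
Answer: 128507/469 ≈ 274.00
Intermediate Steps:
A(o) = 1 (A(o) = (2*o)/((2*o)) = (2*o)*(1/(2*o)) = 1)
y = 1/469 (y = 1/(1 + 468) = 1/469 ≈ 0.0021322)
y + 274 = 1/469 + 274 = 128507/469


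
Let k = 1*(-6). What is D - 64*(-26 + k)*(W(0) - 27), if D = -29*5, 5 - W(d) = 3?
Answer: -51345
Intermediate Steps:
W(d) = 2 (W(d) = 5 - 1*3 = 5 - 3 = 2)
D = -145
k = -6
D - 64*(-26 + k)*(W(0) - 27) = -145 - 64*(-26 - 6)*(2 - 27) = -145 - (-2048)*(-25) = -145 - 64*800 = -145 - 51200 = -51345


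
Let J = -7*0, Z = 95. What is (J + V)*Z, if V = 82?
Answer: 7790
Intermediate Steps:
J = 0
(J + V)*Z = (0 + 82)*95 = 82*95 = 7790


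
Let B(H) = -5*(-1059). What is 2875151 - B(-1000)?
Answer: 2869856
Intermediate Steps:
B(H) = 5295
2875151 - B(-1000) = 2875151 - 1*5295 = 2875151 - 5295 = 2869856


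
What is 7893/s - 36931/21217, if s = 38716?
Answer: -1262354815/821437372 ≈ -1.5368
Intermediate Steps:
7893/s - 36931/21217 = 7893/38716 - 36931/21217 = -1262354815/821437372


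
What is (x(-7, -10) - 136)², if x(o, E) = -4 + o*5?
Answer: 30625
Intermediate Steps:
x(o, E) = -4 + 5*o
(x(-7, -10) - 136)² = ((-4 + 5*(-7)) - 136)² = ((-4 - 35) - 136)² = (-39 - 136)² = (-175)² = 30625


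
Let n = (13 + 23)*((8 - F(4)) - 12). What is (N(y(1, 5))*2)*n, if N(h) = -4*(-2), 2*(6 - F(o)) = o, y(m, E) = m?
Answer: -4608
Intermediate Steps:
F(o) = 6 - o/2
N(h) = 8
n = -288 (n = (13 + 23)*((8 - (6 - ½*4)) - 12) = 36*((8 - (6 - 2)) - 12) = 36*((8 - 1*4) - 12) = 36*((8 - 4) - 12) = 36*(4 - 12) = 36*(-8) = -288)
(N(y(1, 5))*2)*n = (8*2)*(-288) = 16*(-288) = -4608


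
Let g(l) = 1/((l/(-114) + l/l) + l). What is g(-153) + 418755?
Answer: 2397372337/5725 ≈ 4.1876e+5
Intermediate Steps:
g(l) = 1/(1 + 113*l/114) (g(l) = 1/((l*(-1/114) + 1) + l) = 1/((-l/114 + 1) + l) = 1/((1 - l/114) + l) = 1/(1 + 113*l/114))
g(-153) + 418755 = 114/(114 + 113*(-153)) + 418755 = 114/(114 - 17289) + 418755 = 114/(-17175) + 418755 = 114*(-1/17175) + 418755 = -38/5725 + 418755 = 2397372337/5725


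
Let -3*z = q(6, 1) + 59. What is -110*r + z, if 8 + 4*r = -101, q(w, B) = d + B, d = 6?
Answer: 5951/2 ≈ 2975.5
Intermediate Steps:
q(w, B) = 6 + B
r = -109/4 (r = -2 + (¼)*(-101) = -2 - 101/4 = -109/4 ≈ -27.250)
z = -22 (z = -((6 + 1) + 59)/3 = -(7 + 59)/3 = -⅓*66 = -22)
-110*r + z = -110*(-109/4) - 22 = 5995/2 - 22 = 5951/2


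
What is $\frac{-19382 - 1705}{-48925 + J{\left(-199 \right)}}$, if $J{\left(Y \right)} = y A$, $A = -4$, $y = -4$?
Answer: $\frac{7029}{16303} \approx 0.43115$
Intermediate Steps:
$J{\left(Y \right)} = 16$ ($J{\left(Y \right)} = \left(-4\right) \left(-4\right) = 16$)
$\frac{-19382 - 1705}{-48925 + J{\left(-199 \right)}} = \frac{-19382 - 1705}{-48925 + 16} = - \frac{21087}{-48909} = \left(-21087\right) \left(- \frac{1}{48909}\right) = \frac{7029}{16303}$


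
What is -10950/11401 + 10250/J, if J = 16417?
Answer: -62905900/187170217 ≈ -0.33609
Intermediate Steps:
-10950/11401 + 10250/J = -10950/11401 + 10250/16417 = -62905900/187170217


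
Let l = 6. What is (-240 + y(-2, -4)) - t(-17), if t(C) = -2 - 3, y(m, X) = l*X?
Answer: -259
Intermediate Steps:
y(m, X) = 6*X
t(C) = -5
(-240 + y(-2, -4)) - t(-17) = (-240 + 6*(-4)) - 1*(-5) = (-240 - 24) + 5 = -264 + 5 = -259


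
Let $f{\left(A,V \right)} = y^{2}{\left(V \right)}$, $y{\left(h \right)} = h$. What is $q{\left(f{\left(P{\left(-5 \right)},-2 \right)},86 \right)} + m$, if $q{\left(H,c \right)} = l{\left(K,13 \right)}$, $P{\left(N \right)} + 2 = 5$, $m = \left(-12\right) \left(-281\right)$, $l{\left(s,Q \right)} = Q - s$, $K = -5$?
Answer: $3390$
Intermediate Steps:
$m = 3372$
$P{\left(N \right)} = 3$ ($P{\left(N \right)} = -2 + 5 = 3$)
$f{\left(A,V \right)} = V^{2}$
$q{\left(H,c \right)} = 18$ ($q{\left(H,c \right)} = 13 - -5 = 13 + 5 = 18$)
$q{\left(f{\left(P{\left(-5 \right)},-2 \right)},86 \right)} + m = 18 + 3372 = 3390$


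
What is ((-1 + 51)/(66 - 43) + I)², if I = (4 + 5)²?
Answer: 3659569/529 ≈ 6917.9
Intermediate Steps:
I = 81 (I = 9² = 81)
((-1 + 51)/(66 - 43) + I)² = ((-1 + 51)/(66 - 43) + 81)² = (50/23 + 81)² = (1913/23)² = 3659569/529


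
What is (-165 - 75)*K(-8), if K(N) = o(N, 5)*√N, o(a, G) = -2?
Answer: 960*I*√2 ≈ 1357.6*I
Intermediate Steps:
K(N) = -2*√N
(-165 - 75)*K(-8) = (-165 - 75)*(-4*I*√2) = -(-480)*2*I*√2 = -(-960)*I*√2 = 960*I*√2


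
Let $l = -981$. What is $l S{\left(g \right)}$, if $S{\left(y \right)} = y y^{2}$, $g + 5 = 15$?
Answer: $-981000$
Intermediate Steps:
$g = 10$ ($g = -5 + 15 = 10$)
$S{\left(y \right)} = y^{3}$
$l S{\left(g \right)} = - 981 \cdot 10^{3} = \left(-981\right) 1000 = -981000$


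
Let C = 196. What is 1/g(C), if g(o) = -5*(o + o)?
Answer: -1/1960 ≈ -0.00051020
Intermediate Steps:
g(o) = -10*o
1/g(C) = 1/(-10*196) = 1/(-1960) = -1/1960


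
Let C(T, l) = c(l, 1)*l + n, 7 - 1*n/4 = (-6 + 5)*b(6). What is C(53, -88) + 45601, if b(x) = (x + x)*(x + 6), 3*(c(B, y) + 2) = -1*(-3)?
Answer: 46293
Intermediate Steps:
c(B, y) = -1 (c(B, y) = -2 + (-1*(-3))/3 = -2 + (⅓)*3 = -2 + 1 = -1)
b(x) = 2*x*(6 + x) (b(x) = (2*x)*(6 + x) = 2*x*(6 + x))
n = 604 (n = 28 - 4*(-6 + 5)*2*6*(6 + 6) = 28 - (-4)*2*6*12 = 28 - (-4)*144 = 28 - 4*(-144) = 28 + 576 = 604)
C(T, l) = 604 - l (C(T, l) = -l + 604 = 604 - l)
C(53, -88) + 45601 = (604 - 1*(-88)) + 45601 = (604 + 88) + 45601 = 692 + 45601 = 46293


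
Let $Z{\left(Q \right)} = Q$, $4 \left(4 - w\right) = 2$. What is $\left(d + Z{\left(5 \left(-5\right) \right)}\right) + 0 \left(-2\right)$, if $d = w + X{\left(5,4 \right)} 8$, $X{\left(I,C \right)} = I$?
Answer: $\frac{37}{2} \approx 18.5$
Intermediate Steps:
$w = \frac{7}{2}$ ($w = 4 - \frac{1}{2} = \frac{7}{2} \approx 3.5$)
$d = \frac{87}{2}$ ($d = \frac{7}{2} + 5 \cdot 8 = \frac{7}{2} + 40 = \frac{87}{2} \approx 43.5$)
$\left(d + Z{\left(5 \left(-5\right) \right)}\right) + 0 \left(-2\right) = \left(\frac{87}{2} + 5 \left(-5\right)\right) + 0 \left(-2\right) = \left(\frac{87}{2} - 25\right) + 0 = \frac{37}{2} + 0 = \frac{37}{2}$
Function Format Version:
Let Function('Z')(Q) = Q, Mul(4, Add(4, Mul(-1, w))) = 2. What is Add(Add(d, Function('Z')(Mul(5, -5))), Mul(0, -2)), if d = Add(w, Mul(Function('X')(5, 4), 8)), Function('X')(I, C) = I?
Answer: Rational(37, 2) ≈ 18.500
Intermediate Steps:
w = Rational(7, 2) (w = Add(4, Mul(Rational(-1, 4), 2)) = Add(4, Rational(-1, 2)) = Rational(7, 2) ≈ 3.5000)
d = Rational(87, 2) (d = Add(Rational(7, 2), Mul(5, 8)) = Add(Rational(7, 2), 40) = Rational(87, 2) ≈ 43.500)
Add(Add(d, Function('Z')(Mul(5, -5))), Mul(0, -2)) = Add(Add(Rational(87, 2), Mul(5, -5)), Mul(0, -2)) = Add(Add(Rational(87, 2), -25), 0) = Add(Rational(37, 2), 0) = Rational(37, 2)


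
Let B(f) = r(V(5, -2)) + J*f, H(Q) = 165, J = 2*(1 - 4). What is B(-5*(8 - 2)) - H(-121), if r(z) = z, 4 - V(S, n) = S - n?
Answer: 12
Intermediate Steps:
V(S, n) = 4 + n - S (V(S, n) = 4 - (S - n) = 4 + (n - S) = 4 + n - S)
J = -6 (J = 2*(-3) = -6)
B(f) = -3 - 6*f (B(f) = (4 - 2 - 1*5) - 6*f = (4 - 2 - 5) - 6*f = -3 - 6*f)
B(-5*(8 - 2)) - H(-121) = (-3 - (-30)*(8 - 2)) - 1*165 = (-3 - (-30)*6) - 165 = (-3 - 6*(-30)) - 165 = (-3 + 180) - 165 = 177 - 165 = 12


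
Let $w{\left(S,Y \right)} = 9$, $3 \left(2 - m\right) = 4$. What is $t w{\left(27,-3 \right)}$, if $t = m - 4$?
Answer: $-30$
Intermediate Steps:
$m = \frac{2}{3}$ ($m = 2 - \frac{4}{3} = \frac{2}{3} \approx 0.66667$)
$t = - \frac{10}{3}$ ($t = \frac{2}{3} - 4 = - \frac{10}{3} \approx -3.3333$)
$t w{\left(27,-3 \right)} = \left(- \frac{10}{3}\right) 9 = -30$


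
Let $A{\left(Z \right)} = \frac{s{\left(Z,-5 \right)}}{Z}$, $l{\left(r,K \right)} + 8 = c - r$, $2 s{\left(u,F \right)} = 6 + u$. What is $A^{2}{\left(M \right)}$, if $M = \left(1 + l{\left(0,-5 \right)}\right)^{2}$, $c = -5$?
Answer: $\frac{625}{2304} \approx 0.27127$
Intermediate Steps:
$s{\left(u,F \right)} = 3 + \frac{u}{2}$ ($s{\left(u,F \right)} = \frac{6 + u}{2} = 3 + \frac{u}{2}$)
$l{\left(r,K \right)} = -13 - r$ ($l{\left(r,K \right)} = -8 - \left(5 + r\right) = -13 - r$)
$M = 144$ ($M = \left(1 - 13\right)^{2} = \left(-12\right)^{2} = 144$)
$A{\left(Z \right)} = \frac{3 + \frac{Z}{2}}{Z}$
$A^{2}{\left(M \right)} = \left(\frac{6 + 144}{2 \cdot 144}\right)^{2} = \left(\frac{1}{2} \cdot \frac{1}{144} \cdot 150\right)^{2} = \left(\frac{25}{48}\right)^{2} = \frac{625}{2304}$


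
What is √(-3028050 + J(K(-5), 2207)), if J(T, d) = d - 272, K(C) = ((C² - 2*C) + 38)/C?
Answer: 3*I*√336235 ≈ 1739.6*I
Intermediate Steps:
K(C) = (38 + C² - 2*C)/C
J(T, d) = -272 + d
√(-3028050 + J(K(-5), 2207)) = √(-3028050 + (-272 + 2207)) = √(-3028050 + 1935) = √(-3026115) = 3*I*√336235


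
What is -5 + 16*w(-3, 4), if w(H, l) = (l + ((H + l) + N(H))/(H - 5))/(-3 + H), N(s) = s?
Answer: -49/3 ≈ -16.333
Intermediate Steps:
w(H, l) = (l + (l + 2*H)/(-5 + H))/(-3 + H) (w(H, l) = (l + ((H + l) + H)/(H - 5))/(-3 + H) = (l + (l + 2*H)/(-5 + H))/(-3 + H))
-5 + 16*w(-3, 4) = -5 + 16*((-4*4 + 2*(-3) - 3*4)/(15 + (-3)**2 - 8*(-3))) = -5 + 16*((-16 - 6 - 12)/(15 + 9 + 24)) = -5 + 16*(-34/48) = -5 + 16*((1/48)*(-34)) = -5 + 16*(-17/24) = -5 - 34/3 = -49/3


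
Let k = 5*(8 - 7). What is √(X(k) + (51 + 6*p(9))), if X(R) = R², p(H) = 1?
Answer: √82 ≈ 9.0554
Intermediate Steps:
k = 5 (k = 5*1 = 5)
√(X(k) + (51 + 6*p(9))) = √(5² + (51 + 6*1)) = √(25 + (51 + 6)) = √(25 + 57) = √82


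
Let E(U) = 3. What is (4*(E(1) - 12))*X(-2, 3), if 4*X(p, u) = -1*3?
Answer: 27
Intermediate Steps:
X(p, u) = -¾ (X(p, u) = (-1*3)/4 = (¼)*(-3) = -¾)
(4*(E(1) - 12))*X(-2, 3) = (4*(3 - 12))*(-¾) = (4*(-9))*(-¾) = -36*(-¾) = 27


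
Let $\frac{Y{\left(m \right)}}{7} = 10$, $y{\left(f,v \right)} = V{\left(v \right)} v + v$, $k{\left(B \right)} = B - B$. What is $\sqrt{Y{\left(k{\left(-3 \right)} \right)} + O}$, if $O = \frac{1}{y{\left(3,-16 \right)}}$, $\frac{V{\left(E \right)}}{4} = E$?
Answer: $\frac{\sqrt{493927}}{84} \approx 8.3667$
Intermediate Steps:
$k{\left(B \right)} = 0$
$V{\left(E \right)} = 4 E$
$y{\left(f,v \right)} = v + 4 v^{2}$ ($y{\left(f,v \right)} = 4 v v + v = 4 v^{2} + v = v + 4 v^{2}$)
$O = \frac{1}{1008}$ ($O = \frac{1}{\left(-16\right) \left(1 + 4 \left(-16\right)\right)} = \frac{1}{\left(-16\right) \left(1 - 64\right)} = \frac{1}{\left(-16\right) \left(-63\right)} = \frac{1}{1008} \approx 0.00099206$)
$Y{\left(m \right)} = 70$ ($Y{\left(m \right)} = 7 \cdot 10 = 70$)
$\sqrt{Y{\left(k{\left(-3 \right)} \right)} + O} = \sqrt{70 + \frac{1}{1008}} = \sqrt{\frac{70561}{1008}} = \frac{\sqrt{493927}}{84}$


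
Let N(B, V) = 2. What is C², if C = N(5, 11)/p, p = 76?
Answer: 1/1444 ≈ 0.00069252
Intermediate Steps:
C = 1/38 (C = 2/76 = 2*(1/76) = 1/38 ≈ 0.026316)
C² = (1/38)² = 1/1444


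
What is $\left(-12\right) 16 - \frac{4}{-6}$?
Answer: $- \frac{574}{3} \approx -191.33$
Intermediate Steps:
$\left(-12\right) 16 - \frac{4}{-6} = -192 - - \frac{2}{3} = -192 + \frac{2}{3} = - \frac{574}{3}$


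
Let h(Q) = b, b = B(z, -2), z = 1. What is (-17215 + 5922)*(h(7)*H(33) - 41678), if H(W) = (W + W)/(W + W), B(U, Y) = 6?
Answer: 470601896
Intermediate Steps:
b = 6
h(Q) = 6
H(W) = 1 (H(W) = (2*W)/((2*W)) = (2*W)*(1/(2*W)) = 1)
(-17215 + 5922)*(h(7)*H(33) - 41678) = (-17215 + 5922)*(6*1 - 41678) = -11293*(6 - 41678) = -11293*(-41672) = 470601896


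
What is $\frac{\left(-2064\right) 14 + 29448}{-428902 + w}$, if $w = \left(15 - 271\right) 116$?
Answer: $- \frac{92}{76433} \approx -0.0012037$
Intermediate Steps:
$w = -29696$ ($w = \left(-256\right) 116 = -29696$)
$\frac{\left(-2064\right) 14 + 29448}{-428902 + w} = \frac{\left(-2064\right) 14 + 29448}{-428902 - 29696} = \frac{-28896 + 29448}{-458598} = 552 \left(- \frac{1}{458598}\right) = - \frac{92}{76433}$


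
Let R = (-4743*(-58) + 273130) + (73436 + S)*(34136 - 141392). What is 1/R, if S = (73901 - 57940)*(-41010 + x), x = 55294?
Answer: -1/24460841423936 ≈ -4.0882e-14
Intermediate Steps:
S = 227986924 (S = (73901 - 57940)*(-41010 + 55294) = 15961*14284 = 227986924)
R = -24460841423936 (R = (-4743*(-58) + 273130) + (73436 + 227986924)*(34136 - 141392) = (275094 + 273130) + 228060360*(-107256) = 548224 - 24460841972160 = -24460841423936)
1/R = 1/(-24460841423936) = -1/24460841423936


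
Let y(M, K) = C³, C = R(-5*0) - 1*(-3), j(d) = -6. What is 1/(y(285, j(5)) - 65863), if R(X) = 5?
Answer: -1/65351 ≈ -1.5302e-5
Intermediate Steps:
C = 8 (C = 5 - 1*(-3) = 5 + 3 = 8)
y(M, K) = 512 (y(M, K) = 8³ = 512)
1/(y(285, j(5)) - 65863) = 1/(512 - 65863) = 1/(-65351) = -1/65351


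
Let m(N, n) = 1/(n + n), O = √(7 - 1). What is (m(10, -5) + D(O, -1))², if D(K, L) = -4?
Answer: 1681/100 ≈ 16.810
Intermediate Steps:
O = √6 ≈ 2.4495
m(N, n) = 1/(2*n)
(m(10, -5) + D(O, -1))² = ((½)/(-5) - 4)² = ((½)*(-⅕) - 4)² = (-⅒ - 4)² = (-41/10)² = 1681/100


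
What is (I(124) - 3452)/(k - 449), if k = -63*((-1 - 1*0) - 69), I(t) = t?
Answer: -3328/3961 ≈ -0.84019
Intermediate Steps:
k = 4410 (k = -63*((-1 + 0) - 69) = -63*(-1 - 69) = -63*(-70) = 4410)
(I(124) - 3452)/(k - 449) = (124 - 3452)/(4410 - 449) = -3328/3961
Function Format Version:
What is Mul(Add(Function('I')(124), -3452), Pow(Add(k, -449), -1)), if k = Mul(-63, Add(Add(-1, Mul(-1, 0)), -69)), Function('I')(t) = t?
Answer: Rational(-3328, 3961) ≈ -0.84019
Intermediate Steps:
k = 4410 (k = Mul(-63, Add(Add(-1, 0), -69)) = Mul(-63, Add(-1, -69)) = Mul(-63, -70) = 4410)
Mul(Add(Function('I')(124), -3452), Pow(Add(k, -449), -1)) = Mul(Add(124, -3452), Pow(Add(4410, -449), -1)) = Mul(-3328, Pow(3961, -1)) = Mul(-3328, Rational(1, 3961)) = Rational(-3328, 3961)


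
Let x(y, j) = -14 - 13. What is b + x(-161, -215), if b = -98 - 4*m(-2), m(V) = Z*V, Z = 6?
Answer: -77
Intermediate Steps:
m(V) = 6*V
x(y, j) = -27
b = -50 (b = -98 - 24*(-2) = -98 - 4*(-12) = -98 + 48 = -50)
b + x(-161, -215) = -50 - 27 = -77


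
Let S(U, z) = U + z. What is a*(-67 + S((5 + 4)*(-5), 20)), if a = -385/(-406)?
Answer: -2530/29 ≈ -87.241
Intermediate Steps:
a = 55/58 (a = -385*(-1/406) = 55/58 ≈ 0.94828)
a*(-67 + S((5 + 4)*(-5), 20)) = 55*(-67 + ((5 + 4)*(-5) + 20))/58 = 55*(-67 + (9*(-5) + 20))/58 = 55*(-67 + (-45 + 20))/58 = 55*(-67 - 25)/58 = (55/58)*(-92) = -2530/29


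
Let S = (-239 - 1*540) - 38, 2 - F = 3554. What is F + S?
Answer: -4369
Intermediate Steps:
F = -3552 (F = 2 - 1*3554 = 2 - 3554 = -3552)
S = -817 (S = (-239 - 540) - 38 = -779 - 38 = -817)
F + S = -3552 - 817 = -4369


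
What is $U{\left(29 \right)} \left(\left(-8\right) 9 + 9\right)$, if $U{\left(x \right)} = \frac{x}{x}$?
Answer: $-63$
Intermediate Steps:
$U{\left(x \right)} = 1$
$U{\left(29 \right)} \left(\left(-8\right) 9 + 9\right) = 1 \left(\left(-8\right) 9 + 9\right) = 1 \left(-72 + 9\right) = 1 \left(-63\right) = -63$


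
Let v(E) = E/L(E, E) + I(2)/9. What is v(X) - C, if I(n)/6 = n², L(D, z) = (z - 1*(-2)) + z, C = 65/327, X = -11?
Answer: 6579/2180 ≈ 3.0179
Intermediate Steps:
C = 65/327 (C = 65*(1/327) = 65/327 ≈ 0.19878)
L(D, z) = 2 + 2*z (L(D, z) = (z + 2) + z = (2 + z) + z = 2 + 2*z)
I(n) = 6*n²
v(E) = 8/3 + E/(2 + 2*E) (v(E) = E/(2 + 2*E) + (6*2²)/9 = E/(2 + 2*E) + (6*4)*(⅑) = E/(2 + 2*E) + 24*(⅑) = E/(2 + 2*E) + 8/3 = 8/3 + E/(2 + 2*E))
v(X) - C = (16 + 19*(-11))/(6*(1 - 11)) - 1*65/327 = (⅙)*(16 - 209)/(-10) - 65/327 = (⅙)*(-⅒)*(-193) - 65/327 = 193/60 - 65/327 = 6579/2180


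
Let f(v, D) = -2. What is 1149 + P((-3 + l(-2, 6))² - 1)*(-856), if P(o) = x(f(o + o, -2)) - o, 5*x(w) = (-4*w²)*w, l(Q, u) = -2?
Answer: 81073/5 ≈ 16215.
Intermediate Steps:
x(w) = -4*w³/5 (x(w) = ((-4*w²)*w)/5 = (-4*w³)/5 = -4*w³/5)
P(o) = 32/5 - o (P(o) = -⅘*(-2)³ - o = -⅘*(-8) - o = 32/5 - o)
1149 + P((-3 + l(-2, 6))² - 1)*(-856) = 1149 + (32/5 - ((-3 - 2)² - 1))*(-856) = 1149 + (32/5 - ((-5)² - 1))*(-856) = 1149 + (32/5 - (25 - 1))*(-856) = 1149 + (32/5 - 1*24)*(-856) = 1149 + (32/5 - 24)*(-856) = 1149 - 88/5*(-856) = 1149 + 75328/5 = 81073/5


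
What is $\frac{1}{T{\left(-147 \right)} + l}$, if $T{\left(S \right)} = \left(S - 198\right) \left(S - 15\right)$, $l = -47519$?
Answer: $\frac{1}{8371} \approx 0.00011946$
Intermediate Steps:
$T{\left(S \right)} = \left(-198 + S\right) \left(-15 + S\right)$
$\frac{1}{T{\left(-147 \right)} + l} = \frac{1}{\left(2970 + \left(-147\right)^{2} - -31311\right) - 47519} = \frac{1}{\left(2970 + 21609 + 31311\right) - 47519} = \frac{1}{55890 - 47519} = \frac{1}{8371}$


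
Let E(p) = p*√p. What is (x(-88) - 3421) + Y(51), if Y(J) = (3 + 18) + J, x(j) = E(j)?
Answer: -3349 - 176*I*√22 ≈ -3349.0 - 825.51*I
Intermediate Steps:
E(p) = p^(3/2)
x(j) = j^(3/2)
Y(J) = 21 + J
(x(-88) - 3421) + Y(51) = ((-88)^(3/2) - 3421) + (21 + 51) = (-176*I*√22 - 3421) + 72 = (-3421 - 176*I*√22) + 72 = -3349 - 176*I*√22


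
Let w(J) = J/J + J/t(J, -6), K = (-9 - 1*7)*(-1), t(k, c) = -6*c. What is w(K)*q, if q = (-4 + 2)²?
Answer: 52/9 ≈ 5.7778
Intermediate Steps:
q = 4 (q = (-2)² = 4)
K = 16 (K = (-9 - 7)*(-1) = -16*(-1) = 16)
w(J) = 1 + J/36 (w(J) = J/J + J/((-6*(-6))) = 1 + J/36)
w(K)*q = (1 + (1/36)*16)*4 = (1 + 4/9)*4 = (13/9)*4 = 52/9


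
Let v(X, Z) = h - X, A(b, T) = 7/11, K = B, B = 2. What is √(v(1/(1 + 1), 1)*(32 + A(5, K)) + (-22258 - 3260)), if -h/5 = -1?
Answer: I*√12279630/22 ≈ 159.28*I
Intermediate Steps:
h = 5 (h = -5*(-1) = 5)
K = 2
A(b, T) = 7/11 (A(b, T) = 7*(1/11) = 7/11)
v(X, Z) = 5 - X
√(v(1/(1 + 1), 1)*(32 + A(5, K)) + (-22258 - 3260)) = √((5 - 1/(1 + 1))*(32 + 7/11) + (-22258 - 3260)) = √((5 - 1/2)*(359/11) - 25518) = √((5 - 1*½)*(359/11) - 25518) = √((5 - ½)*(359/11) - 25518) = √((9/2)*(359/11) - 25518) = √(3231/22 - 25518) = √(-558165/22) = I*√12279630/22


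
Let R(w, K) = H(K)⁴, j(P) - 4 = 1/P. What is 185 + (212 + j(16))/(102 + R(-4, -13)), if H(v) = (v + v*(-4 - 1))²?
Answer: 158240796453415137/855355656504928 ≈ 185.00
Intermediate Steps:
H(v) = 16*v² (H(v) = (v + v*(-5))² = (v - 5*v)² = (-4*v)² = 16*v²)
j(P) = 4 + 1/P
R(w, K) = 65536*K⁸ (R(w, K) = (16*K²)⁴ = 65536*K⁸)
185 + (212 + j(16))/(102 + R(-4, -13)) = 185 + (212 + (4 + 1/16))/(102 + 65536*(-13)⁸) = 185 + (212 + (4 + 1/16))/(102 + 65536*815730721) = 185 + (212 + 65/16)/(102 + 53459728531456) = 185 + (3457/16)/53459728531558 = 185 + (3457/16)*(1/53459728531558) = 185 + 3457/855355656504928 = 158240796453415137/855355656504928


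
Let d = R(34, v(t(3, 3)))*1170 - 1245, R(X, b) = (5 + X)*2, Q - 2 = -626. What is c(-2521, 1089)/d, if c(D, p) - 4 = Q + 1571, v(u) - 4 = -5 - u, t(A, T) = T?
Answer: 317/30005 ≈ 0.010565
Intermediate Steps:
v(u) = -1 - u (v(u) = 4 + (-5 - u) = -1 - u)
Q = -624 (Q = 2 - 626 = -624)
R(X, b) = 10 + 2*X
d = 90015 (d = (10 + 2*34)*1170 - 1245 = (10 + 68)*1170 - 1245 = 78*1170 - 1245 = 91260 - 1245 = 90015)
c(D, p) = 951 (c(D, p) = 4 + (-624 + 1571) = 4 + 947 = 951)
c(-2521, 1089)/d = 951/90015 = 951*(1/90015) = 317/30005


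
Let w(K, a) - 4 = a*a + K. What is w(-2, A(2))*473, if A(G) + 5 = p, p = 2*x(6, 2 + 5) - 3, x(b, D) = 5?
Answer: 2838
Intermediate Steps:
p = 7 (p = 2*5 - 3 = 10 - 3 = 7)
A(G) = 2 (A(G) = -5 + 7 = 2)
w(K, a) = 4 + K + a² (w(K, a) = 4 + (a*a + K) = 4 + (a² + K) = 4 + (K + a²) = 4 + K + a²)
w(-2, A(2))*473 = (4 - 2 + 2²)*473 = (4 - 2 + 4)*473 = 6*473 = 2838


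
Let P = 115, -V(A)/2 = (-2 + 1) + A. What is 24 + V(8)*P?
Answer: -1586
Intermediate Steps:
V(A) = 2 - 2*A (V(A) = -2*((-2 + 1) + A) = -2*(-1 + A) = 2 - 2*A)
24 + V(8)*P = 24 + (2 - 2*8)*115 = 24 + (2 - 16)*115 = 24 - 14*115 = 24 - 1610 = -1586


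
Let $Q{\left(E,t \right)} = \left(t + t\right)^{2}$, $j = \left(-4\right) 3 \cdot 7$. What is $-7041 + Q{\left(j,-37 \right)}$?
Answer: $-1565$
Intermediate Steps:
$j = -84$ ($j = \left(-12\right) 7 = -84$)
$Q{\left(E,t \right)} = 4 t^{2}$ ($Q{\left(E,t \right)} = \left(2 t\right)^{2} = 4 t^{2}$)
$-7041 + Q{\left(j,-37 \right)} = -7041 + 4 \left(-37\right)^{2} = -7041 + 4 \cdot 1369 = -7041 + 5476 = -1565$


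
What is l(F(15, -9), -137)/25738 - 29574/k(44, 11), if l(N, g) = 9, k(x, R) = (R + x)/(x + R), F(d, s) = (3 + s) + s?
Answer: -761175603/25738 ≈ -29574.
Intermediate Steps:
F(d, s) = 3 + 2*s
k(x, R) = 1 (k(x, R) = (R + x)/(R + x) = 1)
l(F(15, -9), -137)/25738 - 29574/k(44, 11) = 9/25738 - 29574/1 = 9*(1/25738) - 29574*1 = 9/25738 - 29574 = -761175603/25738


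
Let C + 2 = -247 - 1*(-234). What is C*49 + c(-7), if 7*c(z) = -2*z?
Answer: -733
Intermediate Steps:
c(z) = -2*z/7 (c(z) = (-2*z)/7 = -2*z/7)
C = -15 (C = -2 + (-247 - 1*(-234)) = -2 + (-247 + 234) = -2 - 13 = -15)
C*49 + c(-7) = -15*49 - 2/7*(-7) = -735 + 2 = -733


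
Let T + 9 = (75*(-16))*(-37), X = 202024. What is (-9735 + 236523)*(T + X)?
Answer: 55883965020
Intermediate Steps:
T = 44391 (T = -9 + (75*(-16))*(-37) = -9 - 1200*(-37) = -9 + 44400 = 44391)
(-9735 + 236523)*(T + X) = (-9735 + 236523)*(44391 + 202024) = 226788*246415 = 55883965020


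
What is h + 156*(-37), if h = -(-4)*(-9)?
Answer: -5808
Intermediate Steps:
h = -36 (h = -1*36 = -36)
h + 156*(-37) = -36 + 156*(-37) = -36 - 5772 = -5808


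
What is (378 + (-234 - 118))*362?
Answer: 9412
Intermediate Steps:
(378 + (-234 - 118))*362 = (378 - 352)*362 = 26*362 = 9412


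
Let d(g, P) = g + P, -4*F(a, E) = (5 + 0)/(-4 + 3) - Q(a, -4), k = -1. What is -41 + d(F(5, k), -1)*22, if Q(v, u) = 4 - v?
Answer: -41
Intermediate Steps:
F(a, E) = 9/4 - a/4 (F(a, E) = -((5 + 0)/(-4 + 3) - (4 - a))/4 = -(5/(-1) + (-4 + a))/4 = -(5*(-1) + (-4 + a))/4 = -(-5 + (-4 + a))/4 = -(-9 + a)/4 = 9/4 - a/4)
d(g, P) = P + g
-41 + d(F(5, k), -1)*22 = -41 + (-1 + (9/4 - ¼*5))*22 = -41 + (-1 + (9/4 - 5/4))*22 = -41 + (-1 + 1)*22 = -41 + 0*22 = -41 + 0 = -41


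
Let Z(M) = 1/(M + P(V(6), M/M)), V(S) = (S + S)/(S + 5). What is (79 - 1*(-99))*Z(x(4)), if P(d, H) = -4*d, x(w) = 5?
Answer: 1958/7 ≈ 279.71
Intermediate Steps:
V(S) = 2*S/(5 + S) (V(S) = (2*S)/(5 + S) = 2*S/(5 + S))
Z(M) = 1/(-48/11 + M) (Z(M) = 1/(M - 8*6/(5 + 6)) = 1/(M - 8*6/11) = 1/(M - 4*12/11) = 1/(M - 48/11) = 1/(-48/11 + M))
(79 - 1*(-99))*Z(x(4)) = (79 - 1*(-99))*(11/(-48 + 11*5)) = (79 + 99)*(11/(-48 + 55)) = 178*(11/7) = 1958/7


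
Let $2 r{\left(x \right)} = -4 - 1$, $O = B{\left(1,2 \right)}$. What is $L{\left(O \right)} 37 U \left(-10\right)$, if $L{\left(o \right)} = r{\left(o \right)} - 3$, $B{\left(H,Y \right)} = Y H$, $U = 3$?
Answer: $6105$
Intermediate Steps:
$B{\left(H,Y \right)} = H Y$
$O = 2$ ($O = 1 \cdot 2 = 2$)
$r{\left(x \right)} = - \frac{5}{2}$ ($r{\left(x \right)} = \frac{-4 - 1}{2} = \frac{1}{2} \left(-5\right) = - \frac{5}{2}$)
$L{\left(o \right)} = - \frac{11}{2}$ ($L{\left(o \right)} = - \frac{5}{2} - 3 = - \frac{11}{2}$)
$L{\left(O \right)} 37 U \left(-10\right) = \left(- \frac{11}{2}\right) 37 \cdot 3 \left(-10\right) = \left(- \frac{407}{2}\right) \left(-30\right) = 6105$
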